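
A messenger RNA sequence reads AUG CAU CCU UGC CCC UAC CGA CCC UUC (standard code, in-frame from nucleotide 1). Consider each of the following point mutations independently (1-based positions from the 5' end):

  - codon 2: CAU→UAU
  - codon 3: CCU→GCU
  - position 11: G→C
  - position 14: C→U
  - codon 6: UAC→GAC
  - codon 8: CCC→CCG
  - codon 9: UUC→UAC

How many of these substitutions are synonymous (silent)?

1

Codon 2: CAU (His) → UAU (Tyr) — missense.
Codon 3: CCU (Pro) → GCU (Ala) — missense.
Codon 4: UGC (Cys) → UCC (Ser) — missense.
Codon 5: CCC (Pro) → CUC (Leu) — missense.
Codon 6: UAC (Tyr) → GAC (Asp) — missense.
Codon 8: CCC (Pro) → CCG (Pro) — synonymous.
Codon 9: UUC (Phe) → UAC (Tyr) — missense.
Synonymous: 1 of 7.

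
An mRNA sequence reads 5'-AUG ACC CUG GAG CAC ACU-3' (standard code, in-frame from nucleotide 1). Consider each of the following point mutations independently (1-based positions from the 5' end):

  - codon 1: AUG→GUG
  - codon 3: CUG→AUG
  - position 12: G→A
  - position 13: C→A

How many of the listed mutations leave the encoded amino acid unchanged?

Codon 1: AUG (Met) → GUG (Val) — missense.
Codon 3: CUG (Leu) → AUG (Met) — missense.
Codon 4: GAG (Glu) → GAA (Glu) — synonymous.
Codon 5: CAC (His) → AAC (Asn) — missense.
Synonymous: 1 of 4.

1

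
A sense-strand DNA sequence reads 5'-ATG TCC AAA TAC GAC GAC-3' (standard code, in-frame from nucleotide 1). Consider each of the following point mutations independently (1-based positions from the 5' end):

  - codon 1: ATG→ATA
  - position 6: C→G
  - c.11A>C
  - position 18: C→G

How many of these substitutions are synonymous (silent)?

1

Codon 1: ATG (Met) → ATA (Ile) — missense.
Codon 2: TCC (Ser) → TCG (Ser) — synonymous.
Codon 4: TAC (Tyr) → TCC (Ser) — missense.
Codon 6: GAC (Asp) → GAG (Glu) — missense.
Synonymous: 1 of 4.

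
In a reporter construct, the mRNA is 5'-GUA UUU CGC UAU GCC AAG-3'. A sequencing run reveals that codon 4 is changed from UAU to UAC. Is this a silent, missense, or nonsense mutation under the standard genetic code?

Position 12 falls in codon 4: UAU → Tyr.
After the substitution the codon is UAC → Tyr.
Both encode Tyr, so the change is synonymous.

silent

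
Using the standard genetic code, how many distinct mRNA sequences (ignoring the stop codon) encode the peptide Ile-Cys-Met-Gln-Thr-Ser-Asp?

Ile: 3 codons.
Cys: 2 codons.
Met: 1 codon.
Gln: 2 codons.
Thr: 4 codons.
Ser: 6 codons.
Asp: 2 codons.
3 × 2 × 1 × 2 × 4 × 6 × 2 = 576.

576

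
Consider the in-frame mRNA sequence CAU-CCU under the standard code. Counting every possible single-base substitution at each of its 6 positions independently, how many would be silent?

4

Codon 1 (CAU, His): 1 synonymous substitution.
Codon 2 (CCU, Pro): 3 synonymous substitutions.
Total: 1 + 3 = 4.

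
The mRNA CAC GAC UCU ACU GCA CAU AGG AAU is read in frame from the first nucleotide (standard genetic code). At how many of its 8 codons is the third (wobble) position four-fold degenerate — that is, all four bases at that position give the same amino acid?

3

Codon 1 CAC (His): third position 2-fold.
Codon 2 GAC (Asp): third position 2-fold.
Codon 3 UCU (Ser): third position 4-fold.
Codon 4 ACU (Thr): third position 4-fold.
Codon 5 GCA (Ala): third position 4-fold.
Codon 6 CAU (His): third position 2-fold.
Codon 7 AGG (Arg): third position 2-fold.
Codon 8 AAU (Asn): third position 2-fold.
Four-fold degenerate third positions: 3.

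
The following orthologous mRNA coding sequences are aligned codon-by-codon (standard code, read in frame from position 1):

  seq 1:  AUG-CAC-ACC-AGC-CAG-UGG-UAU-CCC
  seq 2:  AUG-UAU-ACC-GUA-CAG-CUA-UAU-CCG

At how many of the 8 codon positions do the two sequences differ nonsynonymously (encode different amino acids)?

3

Codon 1: AUG Met / AUG Met — identical.
Codon 2: CAC His / UAU Tyr — nonsynonymous.
Codon 3: ACC Thr / ACC Thr — identical.
Codon 4: AGC Ser / GUA Val — nonsynonymous.
Codon 5: CAG Gln / CAG Gln — identical.
Codon 6: UGG Trp / CUA Leu — nonsynonymous.
Codon 7: UAU Tyr / UAU Tyr — identical.
Codon 8: CCC Pro / CCG Pro — synonymous.
Nonsynonymous differences: 3.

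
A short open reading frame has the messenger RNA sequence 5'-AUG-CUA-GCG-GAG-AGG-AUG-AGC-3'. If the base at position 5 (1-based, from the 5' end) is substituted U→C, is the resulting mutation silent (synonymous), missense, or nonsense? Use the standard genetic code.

missense

Position 5 falls in codon 2: CUA → Leu.
After the substitution the codon is CCA → Pro.
Leu ≠ Pro, so this is a missense mutation.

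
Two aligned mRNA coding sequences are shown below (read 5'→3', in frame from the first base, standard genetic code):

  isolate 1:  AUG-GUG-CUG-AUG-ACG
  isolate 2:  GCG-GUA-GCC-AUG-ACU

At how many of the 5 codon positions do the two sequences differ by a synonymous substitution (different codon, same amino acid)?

Codon 1: AUG Met / GCG Ala — nonsynonymous.
Codon 2: GUG Val / GUA Val — synonymous.
Codon 3: CUG Leu / GCC Ala — nonsynonymous.
Codon 4: AUG Met / AUG Met — identical.
Codon 5: ACG Thr / ACU Thr — synonymous.
Synonymous differences: 2.

2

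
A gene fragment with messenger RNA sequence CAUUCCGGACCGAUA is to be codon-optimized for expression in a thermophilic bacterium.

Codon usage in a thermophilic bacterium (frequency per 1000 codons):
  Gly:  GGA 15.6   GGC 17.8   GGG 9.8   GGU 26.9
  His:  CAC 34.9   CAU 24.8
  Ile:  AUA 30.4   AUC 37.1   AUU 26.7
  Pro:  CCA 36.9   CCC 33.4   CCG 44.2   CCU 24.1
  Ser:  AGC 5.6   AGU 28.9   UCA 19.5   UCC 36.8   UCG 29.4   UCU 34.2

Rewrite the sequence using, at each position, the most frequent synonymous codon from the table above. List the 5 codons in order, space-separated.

Codon 1 (His): best is CAC at 34.9.
Codon 2 (Ser): best is UCC at 36.8.
Codon 3 (Gly): best is GGU at 26.9.
Codon 4 (Pro): best is CCG at 44.2.
Codon 5 (Ile): best is AUC at 37.1.

CAC UCC GGU CCG AUC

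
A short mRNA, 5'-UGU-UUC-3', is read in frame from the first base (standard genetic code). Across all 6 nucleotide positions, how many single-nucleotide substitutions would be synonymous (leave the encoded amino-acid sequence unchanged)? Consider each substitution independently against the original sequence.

Codon 1 (UGU, Cys): 1 synonymous substitution.
Codon 2 (UUC, Phe): 1 synonymous substitution.
Total: 1 + 1 = 2.

2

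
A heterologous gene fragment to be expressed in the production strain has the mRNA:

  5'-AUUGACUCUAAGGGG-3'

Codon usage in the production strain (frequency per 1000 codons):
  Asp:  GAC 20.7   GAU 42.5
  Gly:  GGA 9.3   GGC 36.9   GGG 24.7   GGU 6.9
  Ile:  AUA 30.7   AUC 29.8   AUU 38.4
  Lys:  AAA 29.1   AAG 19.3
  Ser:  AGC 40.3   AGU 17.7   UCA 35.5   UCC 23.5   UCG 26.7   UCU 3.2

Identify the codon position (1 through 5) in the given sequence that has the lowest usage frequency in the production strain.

3

Codon 1 AUU (Ile): 38.4 per 1000.
Codon 2 GAC (Asp): 20.7 per 1000.
Codon 3 UCU (Ser): 3.2 per 1000.
Codon 4 AAG (Lys): 19.3 per 1000.
Codon 5 GGG (Gly): 24.7 per 1000.
Lowest frequency is 3.2 at codon 3.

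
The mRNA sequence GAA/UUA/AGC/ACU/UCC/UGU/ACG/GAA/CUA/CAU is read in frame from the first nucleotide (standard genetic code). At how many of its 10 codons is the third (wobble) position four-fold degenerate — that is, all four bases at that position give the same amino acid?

Codon 1 GAA (Glu): third position 2-fold.
Codon 2 UUA (Leu): third position 2-fold.
Codon 3 AGC (Ser): third position 2-fold.
Codon 4 ACU (Thr): third position 4-fold.
Codon 5 UCC (Ser): third position 4-fold.
Codon 6 UGU (Cys): third position 2-fold.
Codon 7 ACG (Thr): third position 4-fold.
Codon 8 GAA (Glu): third position 2-fold.
Codon 9 CUA (Leu): third position 4-fold.
Codon 10 CAU (His): third position 2-fold.
Four-fold degenerate third positions: 4.

4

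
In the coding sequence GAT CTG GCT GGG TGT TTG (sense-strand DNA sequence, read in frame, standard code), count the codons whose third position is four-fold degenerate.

Codon 1 GAT (Asp): third position 2-fold.
Codon 2 CTG (Leu): third position 4-fold.
Codon 3 GCT (Ala): third position 4-fold.
Codon 4 GGG (Gly): third position 4-fold.
Codon 5 TGT (Cys): third position 2-fold.
Codon 6 TTG (Leu): third position 2-fold.
Four-fold degenerate third positions: 3.

3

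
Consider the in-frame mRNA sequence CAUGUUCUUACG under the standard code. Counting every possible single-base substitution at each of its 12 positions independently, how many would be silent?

10

Codon 1 (CAU, His): 1 synonymous substitution.
Codon 2 (GUU, Val): 3 synonymous substitutions.
Codon 3 (CUU, Leu): 3 synonymous substitutions.
Codon 4 (ACG, Thr): 3 synonymous substitutions.
Total: 1 + 3 + 3 + 3 = 10.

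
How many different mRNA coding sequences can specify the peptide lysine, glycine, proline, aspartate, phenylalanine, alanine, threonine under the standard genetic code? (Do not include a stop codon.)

2048

Lys: 2 codons.
Gly: 4 codons.
Pro: 4 codons.
Asp: 2 codons.
Phe: 2 codons.
Ala: 4 codons.
Thr: 4 codons.
2 × 4 × 4 × 2 × 2 × 4 × 4 = 2048.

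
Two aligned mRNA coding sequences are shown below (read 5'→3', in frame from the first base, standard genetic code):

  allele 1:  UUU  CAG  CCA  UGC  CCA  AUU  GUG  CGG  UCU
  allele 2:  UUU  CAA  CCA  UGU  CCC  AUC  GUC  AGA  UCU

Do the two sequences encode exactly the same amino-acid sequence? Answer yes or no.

Codon 1: UUU Phe / UUU Phe — identical.
Codon 2: CAG Gln / CAA Gln — synonymous.
Codon 3: CCA Pro / CCA Pro — identical.
Codon 4: UGC Cys / UGU Cys — synonymous.
Codon 5: CCA Pro / CCC Pro — synonymous.
Codon 6: AUU Ile / AUC Ile — synonymous.
Codon 7: GUG Val / GUC Val — synonymous.
Codon 8: CGG Arg / AGA Arg — synonymous.
Codon 9: UCU Ser / UCU Ser — identical.
Nonsynonymous differences: 0 → same protein.

yes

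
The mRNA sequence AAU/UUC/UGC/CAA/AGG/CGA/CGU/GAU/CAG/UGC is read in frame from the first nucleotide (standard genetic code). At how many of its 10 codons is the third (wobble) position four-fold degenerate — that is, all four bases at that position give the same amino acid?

2

Codon 1 AAU (Asn): third position 2-fold.
Codon 2 UUC (Phe): third position 2-fold.
Codon 3 UGC (Cys): third position 2-fold.
Codon 4 CAA (Gln): third position 2-fold.
Codon 5 AGG (Arg): third position 2-fold.
Codon 6 CGA (Arg): third position 4-fold.
Codon 7 CGU (Arg): third position 4-fold.
Codon 8 GAU (Asp): third position 2-fold.
Codon 9 CAG (Gln): third position 2-fold.
Codon 10 UGC (Cys): third position 2-fold.
Four-fold degenerate third positions: 2.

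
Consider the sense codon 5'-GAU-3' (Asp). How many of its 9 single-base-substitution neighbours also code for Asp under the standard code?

1

Position 1: none → 0 synonymous.
Position 2: none → 0 synonymous.
Position 3: GAC → 1 synonymous.
Total: 0 + 0 + 1 = 1.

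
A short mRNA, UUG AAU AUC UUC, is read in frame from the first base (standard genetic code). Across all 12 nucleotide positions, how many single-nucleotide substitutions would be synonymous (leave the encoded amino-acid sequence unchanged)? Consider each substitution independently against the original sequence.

Codon 1 (UUG, Leu): 2 synonymous substitutions.
Codon 2 (AAU, Asn): 1 synonymous substitution.
Codon 3 (AUC, Ile): 2 synonymous substitutions.
Codon 4 (UUC, Phe): 1 synonymous substitution.
Total: 2 + 1 + 2 + 1 = 6.

6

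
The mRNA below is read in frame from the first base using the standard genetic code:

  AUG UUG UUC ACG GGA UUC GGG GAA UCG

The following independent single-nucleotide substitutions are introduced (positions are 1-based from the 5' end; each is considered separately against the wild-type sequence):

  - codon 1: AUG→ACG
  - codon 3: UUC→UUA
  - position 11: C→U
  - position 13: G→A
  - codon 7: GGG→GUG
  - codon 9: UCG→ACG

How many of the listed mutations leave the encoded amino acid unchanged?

Codon 1: AUG (Met) → ACG (Thr) — missense.
Codon 3: UUC (Phe) → UUA (Leu) — missense.
Codon 4: ACG (Thr) → AUG (Met) — missense.
Codon 5: GGA (Gly) → AGA (Arg) — missense.
Codon 7: GGG (Gly) → GUG (Val) — missense.
Codon 9: UCG (Ser) → ACG (Thr) — missense.
Synonymous: 0 of 6.

0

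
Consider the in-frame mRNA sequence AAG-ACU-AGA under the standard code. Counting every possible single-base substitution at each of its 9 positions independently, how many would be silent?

6

Codon 1 (AAG, Lys): 1 synonymous substitution.
Codon 2 (ACU, Thr): 3 synonymous substitutions.
Codon 3 (AGA, Arg): 2 synonymous substitutions.
Total: 1 + 3 + 2 = 6.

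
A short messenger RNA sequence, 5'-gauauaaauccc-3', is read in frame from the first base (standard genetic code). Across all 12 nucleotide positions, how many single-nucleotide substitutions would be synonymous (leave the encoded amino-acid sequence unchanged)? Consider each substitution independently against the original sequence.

Codon 1 (GAU, Asp): 1 synonymous substitution.
Codon 2 (AUA, Ile): 2 synonymous substitutions.
Codon 3 (AAU, Asn): 1 synonymous substitution.
Codon 4 (CCC, Pro): 3 synonymous substitutions.
Total: 1 + 2 + 1 + 3 = 7.

7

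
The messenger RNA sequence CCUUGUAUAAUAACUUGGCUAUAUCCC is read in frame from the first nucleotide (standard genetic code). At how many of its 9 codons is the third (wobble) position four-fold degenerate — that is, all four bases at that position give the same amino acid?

4

Codon 1 CCU (Pro): third position 4-fold.
Codon 2 UGU (Cys): third position 2-fold.
Codon 3 AUA (Ile): third position 3-fold.
Codon 4 AUA (Ile): third position 3-fold.
Codon 5 ACU (Thr): third position 4-fold.
Codon 6 UGG (Trp): third position 1-fold.
Codon 7 CUA (Leu): third position 4-fold.
Codon 8 UAU (Tyr): third position 2-fold.
Codon 9 CCC (Pro): third position 4-fold.
Four-fold degenerate third positions: 4.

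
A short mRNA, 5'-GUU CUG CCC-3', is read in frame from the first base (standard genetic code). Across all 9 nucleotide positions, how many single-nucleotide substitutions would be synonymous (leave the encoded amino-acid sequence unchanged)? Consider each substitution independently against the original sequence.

10

Codon 1 (GUU, Val): 3 synonymous substitutions.
Codon 2 (CUG, Leu): 4 synonymous substitutions.
Codon 3 (CCC, Pro): 3 synonymous substitutions.
Total: 3 + 4 + 3 = 10.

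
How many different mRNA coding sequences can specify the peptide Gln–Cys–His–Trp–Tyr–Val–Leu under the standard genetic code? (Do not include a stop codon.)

384

Gln: 2 codons.
Cys: 2 codons.
His: 2 codons.
Trp: 1 codon.
Tyr: 2 codons.
Val: 4 codons.
Leu: 6 codons.
2 × 2 × 2 × 1 × 2 × 4 × 6 = 384.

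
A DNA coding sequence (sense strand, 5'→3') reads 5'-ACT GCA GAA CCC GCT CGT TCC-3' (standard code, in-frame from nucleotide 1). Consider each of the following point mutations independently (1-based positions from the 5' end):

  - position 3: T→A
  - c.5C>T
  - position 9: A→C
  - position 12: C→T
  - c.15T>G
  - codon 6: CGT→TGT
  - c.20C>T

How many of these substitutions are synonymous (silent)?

3

Codon 1: ACT (Thr) → ACA (Thr) — synonymous.
Codon 2: GCA (Ala) → GTA (Val) — missense.
Codon 3: GAA (Glu) → GAC (Asp) — missense.
Codon 4: CCC (Pro) → CCT (Pro) — synonymous.
Codon 5: GCT (Ala) → GCG (Ala) — synonymous.
Codon 6: CGT (Arg) → TGT (Cys) — missense.
Codon 7: TCC (Ser) → TTC (Phe) — missense.
Synonymous: 3 of 7.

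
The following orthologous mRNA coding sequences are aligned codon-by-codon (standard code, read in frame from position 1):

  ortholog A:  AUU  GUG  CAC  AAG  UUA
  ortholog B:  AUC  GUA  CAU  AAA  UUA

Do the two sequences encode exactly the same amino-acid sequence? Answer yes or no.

yes

Codon 1: AUU Ile / AUC Ile — synonymous.
Codon 2: GUG Val / GUA Val — synonymous.
Codon 3: CAC His / CAU His — synonymous.
Codon 4: AAG Lys / AAA Lys — synonymous.
Codon 5: UUA Leu / UUA Leu — identical.
Nonsynonymous differences: 0 → same protein.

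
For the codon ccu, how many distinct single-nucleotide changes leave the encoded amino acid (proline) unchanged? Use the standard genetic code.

3

Position 1: none → 0 synonymous.
Position 2: none → 0 synonymous.
Position 3: CCC, CCA, CCG → 3 synonymous.
Total: 0 + 0 + 3 = 3.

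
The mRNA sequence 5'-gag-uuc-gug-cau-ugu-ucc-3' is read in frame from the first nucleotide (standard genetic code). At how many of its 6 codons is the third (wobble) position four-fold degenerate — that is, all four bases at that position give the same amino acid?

Codon 1 GAG (Glu): third position 2-fold.
Codon 2 UUC (Phe): third position 2-fold.
Codon 3 GUG (Val): third position 4-fold.
Codon 4 CAU (His): third position 2-fold.
Codon 5 UGU (Cys): third position 2-fold.
Codon 6 UCC (Ser): third position 4-fold.
Four-fold degenerate third positions: 2.

2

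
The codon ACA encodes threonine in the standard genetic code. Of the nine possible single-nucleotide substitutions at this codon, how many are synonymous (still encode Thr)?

Position 1: none → 0 synonymous.
Position 2: none → 0 synonymous.
Position 3: ACU, ACC, ACG → 3 synonymous.
Total: 0 + 0 + 3 = 3.

3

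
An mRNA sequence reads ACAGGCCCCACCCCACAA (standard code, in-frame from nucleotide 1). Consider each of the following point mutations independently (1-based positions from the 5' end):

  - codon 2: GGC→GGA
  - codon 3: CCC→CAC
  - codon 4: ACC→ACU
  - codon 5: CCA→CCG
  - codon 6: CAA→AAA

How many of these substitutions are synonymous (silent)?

3

Codon 2: GGC (Gly) → GGA (Gly) — synonymous.
Codon 3: CCC (Pro) → CAC (His) — missense.
Codon 4: ACC (Thr) → ACU (Thr) — synonymous.
Codon 5: CCA (Pro) → CCG (Pro) — synonymous.
Codon 6: CAA (Gln) → AAA (Lys) — missense.
Synonymous: 3 of 5.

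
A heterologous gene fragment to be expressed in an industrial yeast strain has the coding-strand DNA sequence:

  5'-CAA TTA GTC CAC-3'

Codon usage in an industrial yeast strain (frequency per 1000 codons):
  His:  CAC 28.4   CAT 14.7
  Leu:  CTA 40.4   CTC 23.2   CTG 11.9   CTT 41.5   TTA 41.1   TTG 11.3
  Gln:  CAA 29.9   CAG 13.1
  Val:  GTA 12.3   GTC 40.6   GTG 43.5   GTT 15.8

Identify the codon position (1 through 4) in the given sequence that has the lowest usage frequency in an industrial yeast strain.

Codon 1 CAA (Gln): 29.9 per 1000.
Codon 2 TTA (Leu): 41.1 per 1000.
Codon 3 GTC (Val): 40.6 per 1000.
Codon 4 CAC (His): 28.4 per 1000.
Lowest frequency is 28.4 at codon 4.

4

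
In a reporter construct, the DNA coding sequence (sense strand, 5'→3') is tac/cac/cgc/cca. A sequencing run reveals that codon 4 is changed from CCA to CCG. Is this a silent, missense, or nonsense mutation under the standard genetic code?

Position 12 falls in codon 4: CCA → Pro.
After the substitution the codon is CCG → Pro.
Both encode Pro, so the change is synonymous.

silent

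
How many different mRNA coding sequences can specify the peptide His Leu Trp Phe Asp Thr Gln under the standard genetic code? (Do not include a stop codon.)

His: 2 codons.
Leu: 6 codons.
Trp: 1 codon.
Phe: 2 codons.
Asp: 2 codons.
Thr: 4 codons.
Gln: 2 codons.
2 × 6 × 1 × 2 × 2 × 4 × 2 = 384.

384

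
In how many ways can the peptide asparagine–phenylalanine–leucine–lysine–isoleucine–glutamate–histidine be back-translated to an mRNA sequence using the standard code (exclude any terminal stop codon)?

Asn: 2 codons.
Phe: 2 codons.
Leu: 6 codons.
Lys: 2 codons.
Ile: 3 codons.
Glu: 2 codons.
His: 2 codons.
2 × 2 × 6 × 2 × 3 × 2 × 2 = 576.

576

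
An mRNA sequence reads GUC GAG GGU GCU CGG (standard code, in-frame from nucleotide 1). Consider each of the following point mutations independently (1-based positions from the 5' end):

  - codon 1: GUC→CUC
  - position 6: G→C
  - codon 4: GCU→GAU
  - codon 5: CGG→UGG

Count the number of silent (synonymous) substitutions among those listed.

Codon 1: GUC (Val) → CUC (Leu) — missense.
Codon 2: GAG (Glu) → GAC (Asp) — missense.
Codon 4: GCU (Ala) → GAU (Asp) — missense.
Codon 5: CGG (Arg) → UGG (Trp) — missense.
Synonymous: 0 of 4.

0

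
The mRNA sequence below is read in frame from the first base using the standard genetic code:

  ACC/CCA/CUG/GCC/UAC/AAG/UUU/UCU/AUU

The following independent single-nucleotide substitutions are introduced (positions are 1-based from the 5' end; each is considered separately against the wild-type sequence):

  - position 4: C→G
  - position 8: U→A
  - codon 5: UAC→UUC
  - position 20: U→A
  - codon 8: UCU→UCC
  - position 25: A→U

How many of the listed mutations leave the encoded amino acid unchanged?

Codon 2: CCA (Pro) → GCA (Ala) — missense.
Codon 3: CUG (Leu) → CAG (Gln) — missense.
Codon 5: UAC (Tyr) → UUC (Phe) — missense.
Codon 7: UUU (Phe) → UAU (Tyr) — missense.
Codon 8: UCU (Ser) → UCC (Ser) — synonymous.
Codon 9: AUU (Ile) → UUU (Phe) — missense.
Synonymous: 1 of 6.

1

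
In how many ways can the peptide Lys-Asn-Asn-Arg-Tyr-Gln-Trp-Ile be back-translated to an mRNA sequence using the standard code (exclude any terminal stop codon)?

Lys: 2 codons.
Asn: 2 codons.
Asn: 2 codons.
Arg: 6 codons.
Tyr: 2 codons.
Gln: 2 codons.
Trp: 1 codon.
Ile: 3 codons.
2 × 2 × 2 × 6 × 2 × 2 × 1 × 3 = 576.

576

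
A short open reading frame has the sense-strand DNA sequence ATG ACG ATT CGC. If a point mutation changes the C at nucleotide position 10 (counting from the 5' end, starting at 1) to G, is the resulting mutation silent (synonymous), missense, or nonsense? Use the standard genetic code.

missense

Position 10 falls in codon 4: CGC → Arg.
After the substitution the codon is GGC → Gly.
Arg ≠ Gly, so this is a missense mutation.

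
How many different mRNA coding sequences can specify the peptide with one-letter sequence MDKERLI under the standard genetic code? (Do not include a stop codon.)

Met: 1 codon.
Asp: 2 codons.
Lys: 2 codons.
Glu: 2 codons.
Arg: 6 codons.
Leu: 6 codons.
Ile: 3 codons.
1 × 2 × 2 × 2 × 6 × 6 × 3 = 864.

864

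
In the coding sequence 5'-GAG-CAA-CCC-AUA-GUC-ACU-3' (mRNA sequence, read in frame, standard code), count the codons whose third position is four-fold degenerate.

Codon 1 GAG (Glu): third position 2-fold.
Codon 2 CAA (Gln): third position 2-fold.
Codon 3 CCC (Pro): third position 4-fold.
Codon 4 AUA (Ile): third position 3-fold.
Codon 5 GUC (Val): third position 4-fold.
Codon 6 ACU (Thr): third position 4-fold.
Four-fold degenerate third positions: 3.

3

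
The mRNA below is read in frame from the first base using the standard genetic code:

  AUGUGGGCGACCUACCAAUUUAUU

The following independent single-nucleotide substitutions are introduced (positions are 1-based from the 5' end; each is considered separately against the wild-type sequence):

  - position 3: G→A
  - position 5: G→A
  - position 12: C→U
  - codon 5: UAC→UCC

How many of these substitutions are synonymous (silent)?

1

Codon 1: AUG (Met) → AUA (Ile) — missense.
Codon 2: UGG (Trp) → UAG (Stop) — nonsense.
Codon 4: ACC (Thr) → ACU (Thr) — synonymous.
Codon 5: UAC (Tyr) → UCC (Ser) — missense.
Synonymous: 1 of 4.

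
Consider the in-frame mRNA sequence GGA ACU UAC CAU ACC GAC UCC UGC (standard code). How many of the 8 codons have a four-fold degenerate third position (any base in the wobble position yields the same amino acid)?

4

Codon 1 GGA (Gly): third position 4-fold.
Codon 2 ACU (Thr): third position 4-fold.
Codon 3 UAC (Tyr): third position 2-fold.
Codon 4 CAU (His): third position 2-fold.
Codon 5 ACC (Thr): third position 4-fold.
Codon 6 GAC (Asp): third position 2-fold.
Codon 7 UCC (Ser): third position 4-fold.
Codon 8 UGC (Cys): third position 2-fold.
Four-fold degenerate third positions: 4.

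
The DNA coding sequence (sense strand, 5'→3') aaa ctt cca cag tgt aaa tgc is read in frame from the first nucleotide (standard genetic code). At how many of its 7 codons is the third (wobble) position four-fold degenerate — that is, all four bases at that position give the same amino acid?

Codon 1 AAA (Lys): third position 2-fold.
Codon 2 CTT (Leu): third position 4-fold.
Codon 3 CCA (Pro): third position 4-fold.
Codon 4 CAG (Gln): third position 2-fold.
Codon 5 TGT (Cys): third position 2-fold.
Codon 6 AAA (Lys): third position 2-fold.
Codon 7 TGC (Cys): third position 2-fold.
Four-fold degenerate third positions: 2.

2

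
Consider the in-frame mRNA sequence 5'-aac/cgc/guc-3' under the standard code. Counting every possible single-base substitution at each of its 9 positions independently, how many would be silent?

Codon 1 (AAC, Asn): 1 synonymous substitution.
Codon 2 (CGC, Arg): 3 synonymous substitutions.
Codon 3 (GUC, Val): 3 synonymous substitutions.
Total: 1 + 3 + 3 = 7.

7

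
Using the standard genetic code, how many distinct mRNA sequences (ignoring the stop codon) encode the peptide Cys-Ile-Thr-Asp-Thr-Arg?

Cys: 2 codons.
Ile: 3 codons.
Thr: 4 codons.
Asp: 2 codons.
Thr: 4 codons.
Arg: 6 codons.
2 × 3 × 4 × 2 × 4 × 6 = 1152.

1152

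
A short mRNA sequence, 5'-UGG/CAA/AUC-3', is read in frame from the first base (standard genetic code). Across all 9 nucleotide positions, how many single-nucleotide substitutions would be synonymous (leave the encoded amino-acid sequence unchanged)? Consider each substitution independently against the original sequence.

Codon 1 (UGG, Trp): 0 synonymous substitutions.
Codon 2 (CAA, Gln): 1 synonymous substitution.
Codon 3 (AUC, Ile): 2 synonymous substitutions.
Total: 0 + 1 + 2 = 3.

3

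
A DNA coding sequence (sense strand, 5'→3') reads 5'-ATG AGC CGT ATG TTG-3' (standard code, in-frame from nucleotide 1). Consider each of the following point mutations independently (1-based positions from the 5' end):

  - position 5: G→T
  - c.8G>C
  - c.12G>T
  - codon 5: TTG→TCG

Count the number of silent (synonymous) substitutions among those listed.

Codon 2: AGC (Ser) → ATC (Ile) — missense.
Codon 3: CGT (Arg) → CCT (Pro) — missense.
Codon 4: ATG (Met) → ATT (Ile) — missense.
Codon 5: TTG (Leu) → TCG (Ser) — missense.
Synonymous: 0 of 4.

0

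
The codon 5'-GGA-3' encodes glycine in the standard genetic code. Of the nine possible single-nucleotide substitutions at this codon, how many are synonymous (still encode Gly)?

Position 1: none → 0 synonymous.
Position 2: none → 0 synonymous.
Position 3: GGU, GGC, GGG → 3 synonymous.
Total: 0 + 0 + 3 = 3.

3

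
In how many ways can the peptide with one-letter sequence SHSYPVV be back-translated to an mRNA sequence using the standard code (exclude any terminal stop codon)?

9216

Ser: 6 codons.
His: 2 codons.
Ser: 6 codons.
Tyr: 2 codons.
Pro: 4 codons.
Val: 4 codons.
Val: 4 codons.
6 × 2 × 6 × 2 × 4 × 4 × 4 = 9216.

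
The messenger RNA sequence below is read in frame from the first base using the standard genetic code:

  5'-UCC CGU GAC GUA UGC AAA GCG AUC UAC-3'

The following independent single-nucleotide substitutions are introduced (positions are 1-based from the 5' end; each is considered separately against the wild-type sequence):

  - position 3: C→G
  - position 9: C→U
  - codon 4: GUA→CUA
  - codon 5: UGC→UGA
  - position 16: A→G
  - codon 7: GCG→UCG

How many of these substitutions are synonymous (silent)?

2

Codon 1: UCC (Ser) → UCG (Ser) — synonymous.
Codon 3: GAC (Asp) → GAU (Asp) — synonymous.
Codon 4: GUA (Val) → CUA (Leu) — missense.
Codon 5: UGC (Cys) → UGA (Stop) — nonsense.
Codon 6: AAA (Lys) → GAA (Glu) — missense.
Codon 7: GCG (Ala) → UCG (Ser) — missense.
Synonymous: 2 of 6.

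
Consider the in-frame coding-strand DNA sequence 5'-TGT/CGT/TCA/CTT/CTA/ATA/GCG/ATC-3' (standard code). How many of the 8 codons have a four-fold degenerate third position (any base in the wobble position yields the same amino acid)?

Codon 1 TGT (Cys): third position 2-fold.
Codon 2 CGT (Arg): third position 4-fold.
Codon 3 TCA (Ser): third position 4-fold.
Codon 4 CTT (Leu): third position 4-fold.
Codon 5 CTA (Leu): third position 4-fold.
Codon 6 ATA (Ile): third position 3-fold.
Codon 7 GCG (Ala): third position 4-fold.
Codon 8 ATC (Ile): third position 3-fold.
Four-fold degenerate third positions: 5.

5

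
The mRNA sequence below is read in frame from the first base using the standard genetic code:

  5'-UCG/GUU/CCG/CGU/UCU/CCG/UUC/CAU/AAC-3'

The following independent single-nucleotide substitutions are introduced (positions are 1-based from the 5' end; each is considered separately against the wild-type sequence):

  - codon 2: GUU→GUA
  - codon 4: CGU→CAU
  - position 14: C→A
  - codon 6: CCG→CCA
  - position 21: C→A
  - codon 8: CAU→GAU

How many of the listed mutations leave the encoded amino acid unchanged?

2

Codon 2: GUU (Val) → GUA (Val) — synonymous.
Codon 4: CGU (Arg) → CAU (His) — missense.
Codon 5: UCU (Ser) → UAU (Tyr) — missense.
Codon 6: CCG (Pro) → CCA (Pro) — synonymous.
Codon 7: UUC (Phe) → UUA (Leu) — missense.
Codon 8: CAU (His) → GAU (Asp) — missense.
Synonymous: 2 of 6.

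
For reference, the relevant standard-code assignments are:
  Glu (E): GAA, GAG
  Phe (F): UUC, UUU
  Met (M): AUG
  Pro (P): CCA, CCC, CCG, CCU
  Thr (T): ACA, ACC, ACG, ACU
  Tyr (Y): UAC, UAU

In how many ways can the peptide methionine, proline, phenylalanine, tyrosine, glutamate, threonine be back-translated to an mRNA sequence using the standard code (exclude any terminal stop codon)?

Met: 1 codon.
Pro: 4 codons.
Phe: 2 codons.
Tyr: 2 codons.
Glu: 2 codons.
Thr: 4 codons.
1 × 4 × 2 × 2 × 2 × 4 = 128.

128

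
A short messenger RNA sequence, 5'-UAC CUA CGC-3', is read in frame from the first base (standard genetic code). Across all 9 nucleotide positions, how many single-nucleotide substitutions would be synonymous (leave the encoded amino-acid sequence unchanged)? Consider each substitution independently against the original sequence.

8

Codon 1 (UAC, Tyr): 1 synonymous substitution.
Codon 2 (CUA, Leu): 4 synonymous substitutions.
Codon 3 (CGC, Arg): 3 synonymous substitutions.
Total: 1 + 4 + 3 = 8.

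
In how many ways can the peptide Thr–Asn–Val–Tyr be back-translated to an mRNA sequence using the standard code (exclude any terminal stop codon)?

64

Thr: 4 codons.
Asn: 2 codons.
Val: 4 codons.
Tyr: 2 codons.
4 × 2 × 4 × 2 = 64.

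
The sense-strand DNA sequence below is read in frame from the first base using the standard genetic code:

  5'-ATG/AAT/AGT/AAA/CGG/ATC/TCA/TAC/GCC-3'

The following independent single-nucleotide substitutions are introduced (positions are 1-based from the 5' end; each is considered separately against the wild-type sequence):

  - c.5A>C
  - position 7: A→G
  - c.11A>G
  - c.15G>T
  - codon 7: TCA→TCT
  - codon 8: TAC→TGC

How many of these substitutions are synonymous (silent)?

2

Codon 2: AAT (Asn) → ACT (Thr) — missense.
Codon 3: AGT (Ser) → GGT (Gly) — missense.
Codon 4: AAA (Lys) → AGA (Arg) — missense.
Codon 5: CGG (Arg) → CGT (Arg) — synonymous.
Codon 7: TCA (Ser) → TCT (Ser) — synonymous.
Codon 8: TAC (Tyr) → TGC (Cys) — missense.
Synonymous: 2 of 6.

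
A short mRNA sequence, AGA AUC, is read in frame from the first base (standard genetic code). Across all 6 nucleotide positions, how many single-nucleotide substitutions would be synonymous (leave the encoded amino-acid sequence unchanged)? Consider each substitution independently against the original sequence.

Codon 1 (AGA, Arg): 2 synonymous substitutions.
Codon 2 (AUC, Ile): 2 synonymous substitutions.
Total: 2 + 2 = 4.

4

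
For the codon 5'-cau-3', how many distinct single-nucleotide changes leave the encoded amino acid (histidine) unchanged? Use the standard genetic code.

1

Position 1: none → 0 synonymous.
Position 2: none → 0 synonymous.
Position 3: CAC → 1 synonymous.
Total: 0 + 0 + 1 = 1.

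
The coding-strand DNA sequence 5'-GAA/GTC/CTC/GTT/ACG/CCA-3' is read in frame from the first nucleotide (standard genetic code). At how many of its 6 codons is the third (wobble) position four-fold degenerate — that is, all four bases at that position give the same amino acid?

5

Codon 1 GAA (Glu): third position 2-fold.
Codon 2 GTC (Val): third position 4-fold.
Codon 3 CTC (Leu): third position 4-fold.
Codon 4 GTT (Val): third position 4-fold.
Codon 5 ACG (Thr): third position 4-fold.
Codon 6 CCA (Pro): third position 4-fold.
Four-fold degenerate third positions: 5.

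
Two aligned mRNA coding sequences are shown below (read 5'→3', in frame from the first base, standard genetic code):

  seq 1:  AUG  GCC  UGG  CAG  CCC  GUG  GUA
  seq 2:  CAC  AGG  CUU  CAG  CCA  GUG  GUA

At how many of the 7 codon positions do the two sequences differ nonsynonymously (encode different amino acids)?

3

Codon 1: AUG Met / CAC His — nonsynonymous.
Codon 2: GCC Ala / AGG Arg — nonsynonymous.
Codon 3: UGG Trp / CUU Leu — nonsynonymous.
Codon 4: CAG Gln / CAG Gln — identical.
Codon 5: CCC Pro / CCA Pro — synonymous.
Codon 6: GUG Val / GUG Val — identical.
Codon 7: GUA Val / GUA Val — identical.
Nonsynonymous differences: 3.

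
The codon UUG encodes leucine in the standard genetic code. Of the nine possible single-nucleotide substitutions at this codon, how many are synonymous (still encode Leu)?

Position 1: CUG → 1 synonymous.
Position 2: none → 0 synonymous.
Position 3: UUA → 1 synonymous.
Total: 1 + 0 + 1 = 2.

2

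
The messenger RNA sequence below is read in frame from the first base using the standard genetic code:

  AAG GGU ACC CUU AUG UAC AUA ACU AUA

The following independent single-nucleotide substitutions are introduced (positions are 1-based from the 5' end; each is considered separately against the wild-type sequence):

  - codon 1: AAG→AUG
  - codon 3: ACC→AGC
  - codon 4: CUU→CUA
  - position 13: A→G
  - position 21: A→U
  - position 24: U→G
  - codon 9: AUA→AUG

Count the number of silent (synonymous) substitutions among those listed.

3

Codon 1: AAG (Lys) → AUG (Met) — missense.
Codon 3: ACC (Thr) → AGC (Ser) — missense.
Codon 4: CUU (Leu) → CUA (Leu) — synonymous.
Codon 5: AUG (Met) → GUG (Val) — missense.
Codon 7: AUA (Ile) → AUU (Ile) — synonymous.
Codon 8: ACU (Thr) → ACG (Thr) — synonymous.
Codon 9: AUA (Ile) → AUG (Met) — missense.
Synonymous: 3 of 7.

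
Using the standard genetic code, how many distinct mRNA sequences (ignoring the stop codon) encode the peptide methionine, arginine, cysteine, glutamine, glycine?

96

Met: 1 codon.
Arg: 6 codons.
Cys: 2 codons.
Gln: 2 codons.
Gly: 4 codons.
1 × 6 × 2 × 2 × 4 = 96.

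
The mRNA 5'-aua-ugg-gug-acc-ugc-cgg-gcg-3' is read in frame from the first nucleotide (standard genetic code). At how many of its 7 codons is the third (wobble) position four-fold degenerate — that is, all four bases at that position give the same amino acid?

Codon 1 AUA (Ile): third position 3-fold.
Codon 2 UGG (Trp): third position 1-fold.
Codon 3 GUG (Val): third position 4-fold.
Codon 4 ACC (Thr): third position 4-fold.
Codon 5 UGC (Cys): third position 2-fold.
Codon 6 CGG (Arg): third position 4-fold.
Codon 7 GCG (Ala): third position 4-fold.
Four-fold degenerate third positions: 4.

4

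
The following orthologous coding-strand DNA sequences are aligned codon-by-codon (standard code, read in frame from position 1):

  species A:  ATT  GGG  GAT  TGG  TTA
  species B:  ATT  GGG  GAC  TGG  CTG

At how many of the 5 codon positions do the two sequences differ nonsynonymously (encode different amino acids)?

0

Codon 1: ATT Ile / ATT Ile — identical.
Codon 2: GGG Gly / GGG Gly — identical.
Codon 3: GAT Asp / GAC Asp — synonymous.
Codon 4: TGG Trp / TGG Trp — identical.
Codon 5: TTA Leu / CTG Leu — synonymous.
Nonsynonymous differences: 0.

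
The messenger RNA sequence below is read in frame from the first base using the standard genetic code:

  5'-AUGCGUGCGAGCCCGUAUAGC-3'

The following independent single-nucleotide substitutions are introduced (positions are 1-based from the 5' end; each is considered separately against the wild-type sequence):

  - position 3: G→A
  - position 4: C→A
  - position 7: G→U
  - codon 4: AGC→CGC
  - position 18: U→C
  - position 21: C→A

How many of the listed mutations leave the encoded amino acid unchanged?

Codon 1: AUG (Met) → AUA (Ile) — missense.
Codon 2: CGU (Arg) → AGU (Ser) — missense.
Codon 3: GCG (Ala) → UCG (Ser) — missense.
Codon 4: AGC (Ser) → CGC (Arg) — missense.
Codon 6: UAU (Tyr) → UAC (Tyr) — synonymous.
Codon 7: AGC (Ser) → AGA (Arg) — missense.
Synonymous: 1 of 6.

1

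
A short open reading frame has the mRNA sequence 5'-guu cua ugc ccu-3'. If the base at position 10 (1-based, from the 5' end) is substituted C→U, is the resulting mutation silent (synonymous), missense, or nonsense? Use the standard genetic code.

missense

Position 10 falls in codon 4: CCU → Pro.
After the substitution the codon is UCU → Ser.
Pro ≠ Ser, so this is a missense mutation.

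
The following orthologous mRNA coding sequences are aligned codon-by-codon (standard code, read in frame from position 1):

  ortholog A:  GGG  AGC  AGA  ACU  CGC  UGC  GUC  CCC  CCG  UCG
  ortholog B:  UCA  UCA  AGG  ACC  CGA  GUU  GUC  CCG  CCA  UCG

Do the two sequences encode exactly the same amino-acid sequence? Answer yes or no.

Codon 1: GGG Gly / UCA Ser — nonsynonymous.
Codon 2: AGC Ser / UCA Ser — synonymous.
Codon 3: AGA Arg / AGG Arg — synonymous.
Codon 4: ACU Thr / ACC Thr — synonymous.
Codon 5: CGC Arg / CGA Arg — synonymous.
Codon 6: UGC Cys / GUU Val — nonsynonymous.
Codon 7: GUC Val / GUC Val — identical.
Codon 8: CCC Pro / CCG Pro — synonymous.
Codon 9: CCG Pro / CCA Pro — synonymous.
Codon 10: UCG Ser / UCG Ser — identical.
Nonsynonymous differences: 2 → different protein.

no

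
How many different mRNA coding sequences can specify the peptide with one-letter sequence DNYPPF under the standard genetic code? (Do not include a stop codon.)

256

Asp: 2 codons.
Asn: 2 codons.
Tyr: 2 codons.
Pro: 4 codons.
Pro: 4 codons.
Phe: 2 codons.
2 × 2 × 2 × 4 × 4 × 2 = 256.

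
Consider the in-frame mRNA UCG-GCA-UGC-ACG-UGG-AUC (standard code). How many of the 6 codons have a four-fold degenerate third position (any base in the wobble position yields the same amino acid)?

Codon 1 UCG (Ser): third position 4-fold.
Codon 2 GCA (Ala): third position 4-fold.
Codon 3 UGC (Cys): third position 2-fold.
Codon 4 ACG (Thr): third position 4-fold.
Codon 5 UGG (Trp): third position 1-fold.
Codon 6 AUC (Ile): third position 3-fold.
Four-fold degenerate third positions: 3.

3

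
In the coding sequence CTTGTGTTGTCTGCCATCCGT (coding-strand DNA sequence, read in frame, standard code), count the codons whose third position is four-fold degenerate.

Codon 1 CTT (Leu): third position 4-fold.
Codon 2 GTG (Val): third position 4-fold.
Codon 3 TTG (Leu): third position 2-fold.
Codon 4 TCT (Ser): third position 4-fold.
Codon 5 GCC (Ala): third position 4-fold.
Codon 6 ATC (Ile): third position 3-fold.
Codon 7 CGT (Arg): third position 4-fold.
Four-fold degenerate third positions: 5.

5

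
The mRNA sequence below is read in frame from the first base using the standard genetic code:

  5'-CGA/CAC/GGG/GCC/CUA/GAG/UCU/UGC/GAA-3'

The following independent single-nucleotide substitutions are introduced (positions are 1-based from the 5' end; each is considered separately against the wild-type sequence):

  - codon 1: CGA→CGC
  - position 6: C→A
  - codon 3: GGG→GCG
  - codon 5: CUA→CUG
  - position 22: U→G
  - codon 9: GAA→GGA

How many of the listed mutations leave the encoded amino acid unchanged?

2

Codon 1: CGA (Arg) → CGC (Arg) — synonymous.
Codon 2: CAC (His) → CAA (Gln) — missense.
Codon 3: GGG (Gly) → GCG (Ala) — missense.
Codon 5: CUA (Leu) → CUG (Leu) — synonymous.
Codon 8: UGC (Cys) → GGC (Gly) — missense.
Codon 9: GAA (Glu) → GGA (Gly) — missense.
Synonymous: 2 of 6.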